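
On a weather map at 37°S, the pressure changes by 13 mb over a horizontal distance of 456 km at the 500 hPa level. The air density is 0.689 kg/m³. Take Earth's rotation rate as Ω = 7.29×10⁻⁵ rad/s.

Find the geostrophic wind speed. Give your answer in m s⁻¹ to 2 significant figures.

Coriolis parameter at 37°S:
f = 2Ω sin φ = 2 × 7.29×10⁻⁵ × sin 37° = 8.77×10⁻⁵ s⁻¹
Pressure gradient: |∂P/∂n| = 1300 Pa / 456000 m = 2.85×10⁻³ Pa/m
Geostrophic balance (pressure-gradient force = Coriolis force):
V_g = (1/(fρ)) |∂P/∂n| = 2.85×10⁻³ / (8.77×10⁻⁵ × 0.689) = 47.2 m/s

47 m s⁻¹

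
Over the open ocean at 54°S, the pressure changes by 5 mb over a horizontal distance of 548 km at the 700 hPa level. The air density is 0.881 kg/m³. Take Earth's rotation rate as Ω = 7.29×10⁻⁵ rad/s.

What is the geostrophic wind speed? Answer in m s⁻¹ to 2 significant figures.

Coriolis parameter at 54°S:
f = 2Ω sin φ = 2 × 7.29×10⁻⁵ × sin 54° = 1.18×10⁻⁴ s⁻¹
Pressure gradient: |∂P/∂n| = 500 Pa / 548000 m = 9.12×10⁻⁴ Pa/m
Geostrophic balance (pressure-gradient force = Coriolis force):
V_g = (1/(fρ)) |∂P/∂n| = 9.12×10⁻⁴ / (1.18×10⁻⁴ × 0.881) = 8.78 m/s

8.8 m s⁻¹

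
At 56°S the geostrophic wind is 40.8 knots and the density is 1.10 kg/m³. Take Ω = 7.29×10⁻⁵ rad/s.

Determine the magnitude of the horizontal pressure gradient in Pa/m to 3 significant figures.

2.79×10⁻³ Pa/m

Coriolis parameter at 56°S:
f = 2Ω sin φ = 2 × 7.29×10⁻⁵ × sin 56° = 1.21×10⁻⁴ s⁻¹
Wind speed in SI: 40.8 knots = 21.0 m/s
Geostrophic balance rearranged: |∂P/∂n| = f ρ V_g
|∂P/∂n| = 1.21×10⁻⁴ × 1.10 × 21.0 = 2.79×10⁻³ Pa/m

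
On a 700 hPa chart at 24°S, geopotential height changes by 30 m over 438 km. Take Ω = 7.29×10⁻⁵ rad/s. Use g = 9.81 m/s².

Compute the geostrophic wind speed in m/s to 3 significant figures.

Coriolis parameter at 24°S:
f = 2Ω sin φ = 2 × 7.29×10⁻⁵ × sin 24° = 5.93×10⁻⁵ s⁻¹
Height gradient: |∂Z/∂n| = 30 m / 438000 m = 6.85×10⁻⁵
On a pressure surface, geostrophic balance gives V_g = (g/f)|∂Z/∂n|:
V_g = 9.81 × 6.85×10⁻⁵ / 5.93×10⁻⁵ = 11.3 m/s

11.3 m/s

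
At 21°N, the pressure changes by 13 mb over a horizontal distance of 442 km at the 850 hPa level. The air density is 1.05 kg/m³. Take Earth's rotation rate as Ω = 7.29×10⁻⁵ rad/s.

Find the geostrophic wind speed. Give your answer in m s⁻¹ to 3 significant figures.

Coriolis parameter at 21°N:
f = 2Ω sin φ = 2 × 7.29×10⁻⁵ × sin 21° = 5.23×10⁻⁵ s⁻¹
Pressure gradient: |∂P/∂n| = 1300 Pa / 442000 m = 2.94×10⁻³ Pa/m
Geostrophic balance (pressure-gradient force = Coriolis force):
V_g = (1/(fρ)) |∂P/∂n| = 2.94×10⁻³ / (5.23×10⁻⁵ × 1.05) = 53.6 m/s

53.6 m s⁻¹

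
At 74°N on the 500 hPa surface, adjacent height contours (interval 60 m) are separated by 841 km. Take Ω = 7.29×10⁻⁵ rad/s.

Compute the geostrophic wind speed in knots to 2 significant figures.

Coriolis parameter at 74°N:
f = 2Ω sin φ = 2 × 7.29×10⁻⁵ × sin 74° = 1.40×10⁻⁴ s⁻¹
Height gradient: |∂Z/∂n| = 60 m / 841000 m = 7.13×10⁻⁵
On a pressure surface, geostrophic balance gives V_g = (g/f)|∂Z/∂n|:
V_g = 9.81 × 7.13×10⁻⁵ / 1.40×10⁻⁴ = 4.99 m/s
Converting: 4.99 m/s × 1.944 = 9.7 knots

9.7 knots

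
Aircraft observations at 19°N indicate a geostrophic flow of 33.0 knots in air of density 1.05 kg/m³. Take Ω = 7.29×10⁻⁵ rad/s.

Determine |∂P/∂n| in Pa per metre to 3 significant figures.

Coriolis parameter at 19°N:
f = 2Ω sin φ = 2 × 7.29×10⁻⁵ × sin 19° = 4.75×10⁻⁵ s⁻¹
Wind speed in SI: 33.0 knots = 17.0 m/s
Geostrophic balance rearranged: |∂P/∂n| = f ρ V_g
|∂P/∂n| = 4.75×10⁻⁵ × 1.05 × 17.0 = 8.46×10⁻⁴ Pa/m

8.46×10⁻⁴ Pa/m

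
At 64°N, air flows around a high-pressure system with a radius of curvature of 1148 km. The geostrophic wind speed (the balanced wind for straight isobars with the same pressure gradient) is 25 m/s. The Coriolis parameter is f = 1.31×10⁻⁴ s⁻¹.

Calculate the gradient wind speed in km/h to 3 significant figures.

Around a high, pressure-gradient force acts outward with centrifugal, so Coriolis balances both:
fV = (1/ρ)|∂P/∂n| + V²/R  →  V² − fR·V + fR·V_g = 0
With fR = 1.31×10⁻⁴ × 1148×10³ m = 150 m/s:
V = [fR − √((fR)² − 4 fR V_g)]/2 = [150 − √(150² − 4×150×25)]/2 = 31.7 m/s
Supergeostrophic (V > V_g = 25 m/s), as expected around a high.
Converting: 31.7 m/s × 3.6 = 114 km/h

114 km/h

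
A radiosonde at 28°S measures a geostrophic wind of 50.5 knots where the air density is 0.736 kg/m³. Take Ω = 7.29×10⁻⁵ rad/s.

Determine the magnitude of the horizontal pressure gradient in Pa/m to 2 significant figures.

Coriolis parameter at 28°S:
f = 2Ω sin φ = 2 × 7.29×10⁻⁵ × sin 28° = 6.84×10⁻⁵ s⁻¹
Wind speed in SI: 50.5 knots = 26.0 m/s
Geostrophic balance rearranged: |∂P/∂n| = f ρ V_g
|∂P/∂n| = 6.84×10⁻⁵ × 0.736 × 26.0 = 1.31×10⁻³ Pa/m

1.3×10⁻³ Pa/m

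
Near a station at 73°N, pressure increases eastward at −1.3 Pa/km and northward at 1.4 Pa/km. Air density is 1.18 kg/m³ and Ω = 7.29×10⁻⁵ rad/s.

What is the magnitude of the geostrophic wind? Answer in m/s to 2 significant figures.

12 m/s

Coriolis parameter at 73°N:
f = 2Ω sin φ = 2 × 7.29×10⁻⁵ × sin 73° = 1.39×10⁻⁴ s⁻¹
Component geostrophic relations (x east, y north):
u_g = −(1/(fρ)) ∂P/∂y,  v_g = (1/(fρ)) ∂P/∂x
u_g = −(1.4×10⁻³)/(1.39×10⁻⁴ × 1.18) = −8.51 m/s;  v_g = (−1.3×10⁻³)/(1.39×10⁻⁴ × 1.18) = −7.90 m/s
|V_g| = √(u_g² + v_g²) = 11.6 m/s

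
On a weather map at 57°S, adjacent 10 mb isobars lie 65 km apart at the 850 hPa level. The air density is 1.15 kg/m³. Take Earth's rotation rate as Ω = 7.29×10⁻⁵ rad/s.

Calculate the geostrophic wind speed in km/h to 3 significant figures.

Coriolis parameter at 57°S:
f = 2Ω sin φ = 2 × 7.29×10⁻⁵ × sin 57° = 1.22×10⁻⁴ s⁻¹
Pressure gradient: |∂P/∂n| = 1000 Pa / 65000 m = 1.54×10⁻² Pa/m
Geostrophic balance (pressure-gradient force = Coriolis force):
V_g = (1/(fρ)) |∂P/∂n| = 1.54×10⁻² / (1.22×10⁻⁴ × 1.15) = 109 m/s
Converting: 109 m/s × 3.6 = 394 km/h

394 km/h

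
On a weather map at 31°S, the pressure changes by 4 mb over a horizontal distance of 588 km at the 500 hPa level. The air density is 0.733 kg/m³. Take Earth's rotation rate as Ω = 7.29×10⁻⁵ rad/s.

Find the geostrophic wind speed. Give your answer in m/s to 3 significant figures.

Coriolis parameter at 31°S:
f = 2Ω sin φ = 2 × 7.29×10⁻⁵ × sin 31° = 7.51×10⁻⁵ s⁻¹
Pressure gradient: |∂P/∂n| = 400 Pa / 588000 m = 6.80×10⁻⁴ Pa/m
Geostrophic balance (pressure-gradient force = Coriolis force):
V_g = (1/(fρ)) |∂P/∂n| = 6.80×10⁻⁴ / (7.51×10⁻⁵ × 0.733) = 12.4 m/s

12.4 m/s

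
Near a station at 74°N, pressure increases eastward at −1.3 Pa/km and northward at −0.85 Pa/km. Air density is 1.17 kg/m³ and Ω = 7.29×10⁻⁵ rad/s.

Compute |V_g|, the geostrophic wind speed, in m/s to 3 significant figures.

9.47 m/s

Coriolis parameter at 74°N:
f = 2Ω sin φ = 2 × 7.29×10⁻⁵ × sin 74° = 1.40×10⁻⁴ s⁻¹
Component geostrophic relations (x east, y north):
u_g = −(1/(fρ)) ∂P/∂y,  v_g = (1/(fρ)) ∂P/∂x
u_g = −(−0.85×10⁻³)/(1.40×10⁻⁴ × 1.17) = 5.18 m/s;  v_g = (−1.3×10⁻³)/(1.40×10⁻⁴ × 1.17) = −7.93 m/s
|V_g| = √(u_g² + v_g²) = 9.47 m/s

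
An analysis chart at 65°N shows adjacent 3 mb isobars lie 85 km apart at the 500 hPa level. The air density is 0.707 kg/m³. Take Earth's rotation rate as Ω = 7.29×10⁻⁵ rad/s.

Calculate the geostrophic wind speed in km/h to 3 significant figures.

136 km/h

Coriolis parameter at 65°N:
f = 2Ω sin φ = 2 × 7.29×10⁻⁵ × sin 65° = 1.32×10⁻⁴ s⁻¹
Pressure gradient: |∂P/∂n| = 300 Pa / 85000 m = 3.53×10⁻³ Pa/m
Geostrophic balance (pressure-gradient force = Coriolis force):
V_g = (1/(fρ)) |∂P/∂n| = 3.53×10⁻³ / (1.32×10⁻⁴ × 0.707) = 37.8 m/s
Converting: 37.8 m/s × 3.6 = 136 km/h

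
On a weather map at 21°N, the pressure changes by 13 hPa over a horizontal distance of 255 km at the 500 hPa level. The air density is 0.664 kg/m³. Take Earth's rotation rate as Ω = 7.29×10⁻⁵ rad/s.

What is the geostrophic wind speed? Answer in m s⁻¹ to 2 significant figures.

150 m s⁻¹

Coriolis parameter at 21°N:
f = 2Ω sin φ = 2 × 7.29×10⁻⁵ × sin 21° = 5.23×10⁻⁵ s⁻¹
Pressure gradient: |∂P/∂n| = 1300 Pa / 255000 m = 5.10×10⁻³ Pa/m
Geostrophic balance (pressure-gradient force = Coriolis force):
V_g = (1/(fρ)) |∂P/∂n| = 5.10×10⁻³ / (5.23×10⁻⁵ × 0.664) = 147 m/s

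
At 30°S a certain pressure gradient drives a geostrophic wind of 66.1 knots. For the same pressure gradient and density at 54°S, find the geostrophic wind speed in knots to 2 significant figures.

41 knots

With the same pressure gradient and density, V_g ∝ 1/f ∝ 1/sin φ.
V₂ = V₁ · sin φ₁ / sin φ₂ = 66.1 × sin 30° / sin 54°
V₂ = 66.1 × 0.5000/0.8090 = 41 knots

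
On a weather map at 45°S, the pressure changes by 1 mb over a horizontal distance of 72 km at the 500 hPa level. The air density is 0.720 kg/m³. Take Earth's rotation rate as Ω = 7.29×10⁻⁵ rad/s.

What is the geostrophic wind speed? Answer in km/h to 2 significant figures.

Coriolis parameter at 45°S:
f = 2Ω sin φ = 2 × 7.29×10⁻⁵ × sin 45° = 1.03×10⁻⁴ s⁻¹
Pressure gradient: |∂P/∂n| = 100 Pa / 72000 m = 1.39×10⁻³ Pa/m
Geostrophic balance (pressure-gradient force = Coriolis force):
V_g = (1/(fρ)) |∂P/∂n| = 1.39×10⁻³ / (1.03×10⁻⁴ × 0.720) = 18.7 m/s
Converting: 18.7 m/s × 3.6 = 67 km/h

67 km/h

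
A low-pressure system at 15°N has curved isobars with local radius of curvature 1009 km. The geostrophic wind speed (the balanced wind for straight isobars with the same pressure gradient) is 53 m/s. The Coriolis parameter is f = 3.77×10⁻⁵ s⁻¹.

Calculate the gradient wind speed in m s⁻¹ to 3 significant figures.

29.7 m s⁻¹

Around a low, centrifugal force acts outward with Coriolis, so pressure-gradient force balances both:
(1/ρ)|∂P/∂n| = fV + V²/R  →  V² + fR·V − fR·V_g = 0
With fR = 3.77×10⁻⁵ × 1009×10³ m = 38.0 m/s:
V = [−fR + √((fR)² + 4 fR V_g)]/2 = [−38.0 + √(38.0² + 4×38.0×53)]/2 = 29.7 m/s
Subgeostrophic (V < V_g = 53 m/s), as expected around a low.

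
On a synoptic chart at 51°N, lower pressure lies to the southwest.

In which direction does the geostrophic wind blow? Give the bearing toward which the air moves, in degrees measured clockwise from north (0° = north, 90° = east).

The pressure-gradient force points toward the southwest (bearing 225°).
Geostrophic balance: in the Northern Hemisphere the Coriolis force deflects motion to the right, so the geostrophic wind blows 90° to the right of the pressure-gradient force (low pressure on the left).
Rotating 225° by 90° clockwise gives 315° — the wind blows toward the northwest.

315°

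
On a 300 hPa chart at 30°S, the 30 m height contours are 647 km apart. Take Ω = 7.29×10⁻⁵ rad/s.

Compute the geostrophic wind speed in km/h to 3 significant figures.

Coriolis parameter at 30°S:
f = 2Ω sin φ = 2 × 7.29×10⁻⁵ × sin 30° = 7.29×10⁻⁵ s⁻¹
Height gradient: |∂Z/∂n| = 30 m / 647000 m = 4.64×10⁻⁵
On a pressure surface, geostrophic balance gives V_g = (g/f)|∂Z/∂n|:
V_g = 9.81 × 4.64×10⁻⁵ / 7.29×10⁻⁵ = 6.24 m/s
Converting: 6.24 m/s × 3.6 = 22.5 km/h

22.5 km/h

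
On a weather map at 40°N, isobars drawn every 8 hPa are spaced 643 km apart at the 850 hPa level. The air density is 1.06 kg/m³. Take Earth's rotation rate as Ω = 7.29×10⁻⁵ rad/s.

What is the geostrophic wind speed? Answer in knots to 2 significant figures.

Coriolis parameter at 40°N:
f = 2Ω sin φ = 2 × 7.29×10⁻⁵ × sin 40° = 9.37×10⁻⁵ s⁻¹
Pressure gradient: |∂P/∂n| = 800 Pa / 643000 m = 1.24×10⁻³ Pa/m
Geostrophic balance (pressure-gradient force = Coriolis force):
V_g = (1/(fρ)) |∂P/∂n| = 1.24×10⁻³ / (9.37×10⁻⁵ × 1.06) = 12.5 m/s
Converting: 12.5 m/s × 1.944 = 24 knots

24 knots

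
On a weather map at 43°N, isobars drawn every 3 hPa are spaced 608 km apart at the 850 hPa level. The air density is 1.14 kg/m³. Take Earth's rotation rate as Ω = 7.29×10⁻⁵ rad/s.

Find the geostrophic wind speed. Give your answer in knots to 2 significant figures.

Coriolis parameter at 43°N:
f = 2Ω sin φ = 2 × 7.29×10⁻⁵ × sin 43° = 9.94×10⁻⁵ s⁻¹
Pressure gradient: |∂P/∂n| = 300 Pa / 608000 m = 4.93×10⁻⁴ Pa/m
Geostrophic balance (pressure-gradient force = Coriolis force):
V_g = (1/(fρ)) |∂P/∂n| = 4.93×10⁻⁴ / (9.94×10⁻⁵ × 1.14) = 4.35 m/s
Converting: 4.35 m/s × 1.944 = 8.5 knots

8.5 knots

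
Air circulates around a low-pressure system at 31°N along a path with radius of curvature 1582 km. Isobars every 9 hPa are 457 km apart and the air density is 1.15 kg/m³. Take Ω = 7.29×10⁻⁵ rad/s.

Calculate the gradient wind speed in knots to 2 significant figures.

Coriolis parameter at 31°N:
f = 2Ω sin φ = 2 × 7.29×10⁻⁵ × sin 31° = 7.51×10⁻⁵ s⁻¹
Pressure gradient: |∂P/∂n| = 900 Pa / 457000 m = 1.97×10⁻³ Pa/m
Geostrophic speed: V_g = |∂P/∂n|/(fρ) = 1.97×10⁻³/(7.51×10⁻⁵ × 1.15) = 22.8 m/s
Around a low, centrifugal force acts outward with Coriolis, so pressure-gradient force balances both:
(1/ρ)|∂P/∂n| = fV + V²/R  →  V² + fR·V − fR·V_g = 0
With fR = 7.51×10⁻⁵ × 1582×10³ m = 119 m/s:
V = [−fR + √((fR)² + 4 fR V_g)]/2 = [−119 + √(119² + 4×119×22.8)]/2 = 19.6 m/s
Subgeostrophic (V < V_g = 22.8 m/s), as expected around a low.
Converting: 19.6 m/s × 1.944 = 38 knots

38 knots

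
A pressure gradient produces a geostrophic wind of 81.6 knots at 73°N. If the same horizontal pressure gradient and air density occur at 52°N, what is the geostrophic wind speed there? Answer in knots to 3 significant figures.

With the same pressure gradient and density, V_g ∝ 1/f ∝ 1/sin φ.
V₂ = V₁ · sin φ₁ / sin φ₂ = 81.6 × sin 73° / sin 52°
V₂ = 81.6 × 0.9563/0.7880 = 99.0 knots

99.0 knots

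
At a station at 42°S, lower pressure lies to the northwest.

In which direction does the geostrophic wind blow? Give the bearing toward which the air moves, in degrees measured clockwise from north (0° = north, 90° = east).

The pressure-gradient force points toward the northwest (bearing 315°).
Geostrophic balance: in the Southern Hemisphere the Coriolis force deflects motion to the left, so the geostrophic wind blows 90° to the left of the pressure-gradient force (low pressure on the right).
Rotating 315° by 90° counterclockwise gives 225° — the wind blows toward the southwest.

225°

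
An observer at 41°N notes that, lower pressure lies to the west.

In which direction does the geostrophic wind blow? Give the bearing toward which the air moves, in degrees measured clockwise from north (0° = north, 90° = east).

The pressure-gradient force points toward the west (bearing 270°).
Geostrophic balance: in the Northern Hemisphere the Coriolis force deflects motion to the right, so the geostrophic wind blows 90° to the right of the pressure-gradient force (low pressure on the left).
Rotating 270° by 90° clockwise gives 000° — the wind blows toward the north.

000°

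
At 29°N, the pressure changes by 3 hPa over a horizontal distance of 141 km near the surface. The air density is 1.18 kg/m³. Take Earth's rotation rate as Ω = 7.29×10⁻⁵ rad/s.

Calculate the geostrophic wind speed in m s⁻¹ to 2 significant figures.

26 m s⁻¹

Coriolis parameter at 29°N:
f = 2Ω sin φ = 2 × 7.29×10⁻⁵ × sin 29° = 7.07×10⁻⁵ s⁻¹
Pressure gradient: |∂P/∂n| = 300 Pa / 141000 m = 2.13×10⁻³ Pa/m
Geostrophic balance (pressure-gradient force = Coriolis force):
V_g = (1/(fρ)) |∂P/∂n| = 2.13×10⁻³ / (7.07×10⁻⁵ × 1.18) = 25.5 m/s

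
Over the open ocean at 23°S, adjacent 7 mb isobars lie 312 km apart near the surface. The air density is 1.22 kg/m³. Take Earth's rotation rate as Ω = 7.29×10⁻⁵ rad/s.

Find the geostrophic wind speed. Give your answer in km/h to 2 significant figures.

120 km/h

Coriolis parameter at 23°S:
f = 2Ω sin φ = 2 × 7.29×10⁻⁵ × sin 23° = 5.70×10⁻⁵ s⁻¹
Pressure gradient: |∂P/∂n| = 700 Pa / 312000 m = 2.24×10⁻³ Pa/m
Geostrophic balance (pressure-gradient force = Coriolis force):
V_g = (1/(fρ)) |∂P/∂n| = 2.24×10⁻³ / (5.70×10⁻⁵ × 1.22) = 32.3 m/s
Converting: 32.3 m/s × 3.6 = 120 km/h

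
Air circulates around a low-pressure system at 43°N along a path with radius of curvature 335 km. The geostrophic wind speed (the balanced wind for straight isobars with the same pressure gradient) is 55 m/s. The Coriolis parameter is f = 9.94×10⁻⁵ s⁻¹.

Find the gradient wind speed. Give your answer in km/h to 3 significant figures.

105 km/h

Around a low, centrifugal force acts outward with Coriolis, so pressure-gradient force balances both:
(1/ρ)|∂P/∂n| = fV + V²/R  →  V² + fR·V − fR·V_g = 0
With fR = 9.94×10⁻⁵ × 335×10³ m = 33.3 m/s:
V = [−fR + √((fR)² + 4 fR V_g)]/2 = [−33.3 + √(33.3² + 4×33.3×55)]/2 = 29.3 m/s
Subgeostrophic (V < V_g = 55 m/s), as expected around a low.
Converting: 29.3 m/s × 3.6 = 105 km/h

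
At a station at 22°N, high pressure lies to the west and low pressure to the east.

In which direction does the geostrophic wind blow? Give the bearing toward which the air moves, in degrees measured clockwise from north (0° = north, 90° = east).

180°

The pressure-gradient force points toward the east (bearing 090°).
Geostrophic balance: in the Northern Hemisphere the Coriolis force deflects motion to the right, so the geostrophic wind blows 90° to the right of the pressure-gradient force (low pressure on the left).
Rotating 090° by 90° clockwise gives 180° — the wind blows toward the south.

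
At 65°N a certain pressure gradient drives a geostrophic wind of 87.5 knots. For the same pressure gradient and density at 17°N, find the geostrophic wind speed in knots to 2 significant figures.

270 knots

With the same pressure gradient and density, V_g ∝ 1/f ∝ 1/sin φ.
V₂ = V₁ · sin φ₁ / sin φ₂ = 87.5 × sin 65° / sin 17°
V₂ = 87.5 × 0.9063/0.2924 = 270 knots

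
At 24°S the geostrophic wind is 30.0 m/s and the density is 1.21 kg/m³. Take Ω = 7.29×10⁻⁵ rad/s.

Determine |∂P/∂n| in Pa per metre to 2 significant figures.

2.2×10⁻³ Pa/m

Coriolis parameter at 24°S:
f = 2Ω sin φ = 2 × 7.29×10⁻⁵ × sin 24° = 5.93×10⁻⁵ s⁻¹
Geostrophic balance rearranged: |∂P/∂n| = f ρ V_g
|∂P/∂n| = 5.93×10⁻⁵ × 1.21 × 30.0 = 2.15×10⁻³ Pa/m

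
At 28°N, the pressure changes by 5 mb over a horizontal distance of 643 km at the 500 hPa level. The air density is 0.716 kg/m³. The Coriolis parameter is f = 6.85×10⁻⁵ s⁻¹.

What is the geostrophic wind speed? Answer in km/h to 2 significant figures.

57 km/h

Pressure gradient: |∂P/∂n| = 500 Pa / 643000 m = 7.78×10⁻⁴ Pa/m
Geostrophic balance (pressure-gradient force = Coriolis force):
V_g = (1/(fρ)) |∂P/∂n| = 7.78×10⁻⁴ / (6.85×10⁻⁵ × 0.716) = 15.9 m/s
Converting: 15.9 m/s × 3.6 = 57 km/h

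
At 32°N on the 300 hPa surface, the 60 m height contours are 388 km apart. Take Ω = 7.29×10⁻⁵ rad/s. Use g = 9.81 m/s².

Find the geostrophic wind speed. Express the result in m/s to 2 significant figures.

20 m/s

Coriolis parameter at 32°N:
f = 2Ω sin φ = 2 × 7.29×10⁻⁵ × sin 32° = 7.73×10⁻⁵ s⁻¹
Height gradient: |∂Z/∂n| = 60 m / 388000 m = 1.55×10⁻⁴
On a pressure surface, geostrophic balance gives V_g = (g/f)|∂Z/∂n|:
V_g = 9.81 × 1.55×10⁻⁴ / 7.73×10⁻⁵ = 19.6 m/s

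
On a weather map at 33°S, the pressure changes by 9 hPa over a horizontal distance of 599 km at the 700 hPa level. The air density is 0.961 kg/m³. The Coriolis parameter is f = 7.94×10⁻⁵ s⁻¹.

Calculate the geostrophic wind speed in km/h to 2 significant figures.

71 km/h

Pressure gradient: |∂P/∂n| = 900 Pa / 599000 m = 1.50×10⁻³ Pa/m
Geostrophic balance (pressure-gradient force = Coriolis force):
V_g = (1/(fρ)) |∂P/∂n| = 1.50×10⁻³ / (7.94×10⁻⁵ × 0.961) = 19.7 m/s
Converting: 19.7 m/s × 3.6 = 71 km/h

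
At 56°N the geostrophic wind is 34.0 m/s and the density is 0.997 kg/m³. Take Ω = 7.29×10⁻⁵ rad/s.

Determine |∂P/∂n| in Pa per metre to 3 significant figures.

4.10×10⁻³ Pa/m

Coriolis parameter at 56°N:
f = 2Ω sin φ = 2 × 7.29×10⁻⁵ × sin 56° = 1.21×10⁻⁴ s⁻¹
Geostrophic balance rearranged: |∂P/∂n| = f ρ V_g
|∂P/∂n| = 1.21×10⁻⁴ × 0.997 × 34.0 = 4.10×10⁻³ Pa/m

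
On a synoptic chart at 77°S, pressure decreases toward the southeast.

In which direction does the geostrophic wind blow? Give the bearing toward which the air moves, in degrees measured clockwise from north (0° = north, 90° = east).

The pressure-gradient force points toward the southeast (bearing 135°).
Geostrophic balance: in the Southern Hemisphere the Coriolis force deflects motion to the left, so the geostrophic wind blows 90° to the left of the pressure-gradient force (low pressure on the right).
Rotating 135° by 90° counterclockwise gives 045° — the wind blows toward the northeast.

045°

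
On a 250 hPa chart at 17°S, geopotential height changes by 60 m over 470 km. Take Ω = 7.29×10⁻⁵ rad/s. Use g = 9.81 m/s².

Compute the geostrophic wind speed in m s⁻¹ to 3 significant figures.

29.4 m s⁻¹

Coriolis parameter at 17°S:
f = 2Ω sin φ = 2 × 7.29×10⁻⁵ × sin 17° = 4.26×10⁻⁵ s⁻¹
Height gradient: |∂Z/∂n| = 60 m / 470000 m = 1.28×10⁻⁴
On a pressure surface, geostrophic balance gives V_g = (g/f)|∂Z/∂n|:
V_g = 9.81 × 1.28×10⁻⁴ / 4.26×10⁻⁵ = 29.4 m/s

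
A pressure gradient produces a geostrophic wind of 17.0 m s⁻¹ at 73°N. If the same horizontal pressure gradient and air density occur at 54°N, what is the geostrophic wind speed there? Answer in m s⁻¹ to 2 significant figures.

20 m s⁻¹

With the same pressure gradient and density, V_g ∝ 1/f ∝ 1/sin φ.
V₂ = V₁ · sin φ₁ / sin φ₂ = 17.0 × sin 73° / sin 54°
V₂ = 17.0 × 0.9563/0.8090 = 20 m s⁻¹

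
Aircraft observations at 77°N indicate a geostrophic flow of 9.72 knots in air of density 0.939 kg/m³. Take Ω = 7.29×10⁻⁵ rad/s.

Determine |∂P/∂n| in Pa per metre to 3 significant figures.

Coriolis parameter at 77°N:
f = 2Ω sin φ = 2 × 7.29×10⁻⁵ × sin 77° = 1.42×10⁻⁴ s⁻¹
Wind speed in SI: 9.72 knots = 5.00 m/s
Geostrophic balance rearranged: |∂P/∂n| = f ρ V_g
|∂P/∂n| = 1.42×10⁻⁴ × 0.939 × 5.00 = 6.67×10⁻⁴ Pa/m

6.67×10⁻⁴ Pa/m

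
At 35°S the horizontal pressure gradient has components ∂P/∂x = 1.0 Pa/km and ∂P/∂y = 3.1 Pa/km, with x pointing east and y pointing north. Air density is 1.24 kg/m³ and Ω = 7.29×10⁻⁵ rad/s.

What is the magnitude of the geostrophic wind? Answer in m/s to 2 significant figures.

Coriolis parameter at 35°S:
f = 2Ω sin φ = 2 × 7.29×10⁻⁵ × sin 35° = 8.36×10⁻⁵ s⁻¹
In the Southern Hemisphere f is negative: f = −8.36×10⁻⁵ s⁻¹.
Component geostrophic relations (x east, y north):
u_g = −(1/(fρ)) ∂P/∂y,  v_g = (1/(fρ)) ∂P/∂x
u_g = −(3.1×10⁻³)/(−8.36×10⁻⁵ × 1.24) = 29.9 m/s;  v_g = (1.0×10⁻³)/(−8.36×10⁻⁵ × 1.24) = −9.64 m/s
|V_g| = √(u_g² + v_g²) = 31.4 m/s

31 m/s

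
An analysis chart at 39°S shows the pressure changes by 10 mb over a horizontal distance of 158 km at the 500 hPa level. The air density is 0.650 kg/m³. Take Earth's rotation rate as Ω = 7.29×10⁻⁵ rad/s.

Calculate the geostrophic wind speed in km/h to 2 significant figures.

380 km/h

Coriolis parameter at 39°S:
f = 2Ω sin φ = 2 × 7.29×10⁻⁵ × sin 39° = 9.18×10⁻⁵ s⁻¹
Pressure gradient: |∂P/∂n| = 1000 Pa / 158000 m = 6.33×10⁻³ Pa/m
Geostrophic balance (pressure-gradient force = Coriolis force):
V_g = (1/(fρ)) |∂P/∂n| = 6.33×10⁻³ / (9.18×10⁻⁵ × 0.650) = 106 m/s
Converting: 106 m/s × 3.6 = 380 km/h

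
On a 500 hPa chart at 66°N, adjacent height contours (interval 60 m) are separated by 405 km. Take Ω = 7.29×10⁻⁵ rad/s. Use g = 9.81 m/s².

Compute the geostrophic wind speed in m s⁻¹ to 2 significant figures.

11 m s⁻¹

Coriolis parameter at 66°N:
f = 2Ω sin φ = 2 × 7.29×10⁻⁵ × sin 66° = 1.33×10⁻⁴ s⁻¹
Height gradient: |∂Z/∂n| = 60 m / 405000 m = 1.48×10⁻⁴
On a pressure surface, geostrophic balance gives V_g = (g/f)|∂Z/∂n|:
V_g = 9.81 × 1.48×10⁻⁴ / 1.33×10⁻⁴ = 10.9 m/s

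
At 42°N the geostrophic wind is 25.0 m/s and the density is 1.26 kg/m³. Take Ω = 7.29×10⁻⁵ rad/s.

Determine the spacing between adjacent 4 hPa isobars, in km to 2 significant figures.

Coriolis parameter at 42°N:
f = 2Ω sin φ = 2 × 7.29×10⁻⁵ × sin 42° = 9.76×10⁻⁵ s⁻¹
Geostrophic balance rearranged: |∂P/∂n| = f ρ V_g
|∂P/∂n| = 9.76×10⁻⁵ × 1.26 × 25.0 = 3.07×10⁻³ Pa/m
Isobar spacing: Δn = ΔP/|∂P/∂n| = 400 Pa / 3.07×10⁻³ Pa/m = 130161 m ≈ 130 km

130 km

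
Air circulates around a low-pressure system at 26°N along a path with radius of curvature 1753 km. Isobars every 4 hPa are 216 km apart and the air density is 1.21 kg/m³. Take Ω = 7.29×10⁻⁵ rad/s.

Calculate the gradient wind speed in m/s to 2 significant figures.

20 m/s

Coriolis parameter at 26°N:
f = 2Ω sin φ = 2 × 7.29×10⁻⁵ × sin 26° = 6.39×10⁻⁵ s⁻¹
Pressure gradient: |∂P/∂n| = 400 Pa / 216000 m = 1.85×10⁻³ Pa/m
Geostrophic speed: V_g = |∂P/∂n|/(fρ) = 1.85×10⁻³/(6.39×10⁻⁵ × 1.21) = 23.9 m/s
Around a low, centrifugal force acts outward with Coriolis, so pressure-gradient force balances both:
(1/ρ)|∂P/∂n| = fV + V²/R  →  V² + fR·V − fR·V_g = 0
With fR = 6.39×10⁻⁵ × 1753×10³ m = 112 m/s:
V = [−fR + √((fR)² + 4 fR V_g)]/2 = [−112 + √(112² + 4×112×23.9)]/2 = 20.3 m/s
Subgeostrophic (V < V_g = 23.9 m/s), as expected around a low.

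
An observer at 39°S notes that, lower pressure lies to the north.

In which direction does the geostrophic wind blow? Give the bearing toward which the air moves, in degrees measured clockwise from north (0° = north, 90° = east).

The pressure-gradient force points toward the north (bearing 000°).
Geostrophic balance: in the Southern Hemisphere the Coriolis force deflects motion to the left, so the geostrophic wind blows 90° to the left of the pressure-gradient force (low pressure on the right).
Rotating 000° by 90° counterclockwise gives 270° — the wind blows toward the west.

270°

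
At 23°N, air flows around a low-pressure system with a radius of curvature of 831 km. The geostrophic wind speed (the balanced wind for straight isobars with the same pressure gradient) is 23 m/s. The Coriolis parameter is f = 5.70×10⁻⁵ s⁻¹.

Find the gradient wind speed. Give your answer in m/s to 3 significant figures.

Around a low, centrifugal force acts outward with Coriolis, so pressure-gradient force balances both:
(1/ρ)|∂P/∂n| = fV + V²/R  →  V² + fR·V − fR·V_g = 0
With fR = 5.70×10⁻⁵ × 831×10³ m = 47.4 m/s:
V = [−fR + √((fR)² + 4 fR V_g)]/2 = [−47.4 + √(47.4² + 4×47.4×23)]/2 = 16.9 m/s
Subgeostrophic (V < V_g = 23 m/s), as expected around a low.

16.9 m/s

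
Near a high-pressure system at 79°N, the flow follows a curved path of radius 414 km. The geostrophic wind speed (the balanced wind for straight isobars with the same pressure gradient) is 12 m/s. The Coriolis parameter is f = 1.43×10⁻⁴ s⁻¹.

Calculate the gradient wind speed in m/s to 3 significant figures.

Around a high, pressure-gradient force acts outward with centrifugal, so Coriolis balances both:
fV = (1/ρ)|∂P/∂n| + V²/R  →  V² − fR·V + fR·V_g = 0
With fR = 1.43×10⁻⁴ × 414×10³ m = 59.2 m/s:
V = [fR − √((fR)² − 4 fR V_g)]/2 = [59.2 − √(59.2² − 4×59.2×12)]/2 = 16.7 m/s
Supergeostrophic (V > V_g = 12 m/s), as expected around a high.

16.7 m/s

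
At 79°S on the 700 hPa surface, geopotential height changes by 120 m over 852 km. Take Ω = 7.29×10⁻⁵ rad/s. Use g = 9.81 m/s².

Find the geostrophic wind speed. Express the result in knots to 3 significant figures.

18.8 knots

Coriolis parameter at 79°S:
f = 2Ω sin φ = 2 × 7.29×10⁻⁵ × sin 79° = 1.43×10⁻⁴ s⁻¹
Height gradient: |∂Z/∂n| = 120 m / 852000 m = 1.41×10⁻⁴
On a pressure surface, geostrophic balance gives V_g = (g/f)|∂Z/∂n|:
V_g = 9.81 × 1.41×10⁻⁴ / 1.43×10⁻⁴ = 9.65 m/s
Converting: 9.65 m/s × 1.944 = 18.8 knots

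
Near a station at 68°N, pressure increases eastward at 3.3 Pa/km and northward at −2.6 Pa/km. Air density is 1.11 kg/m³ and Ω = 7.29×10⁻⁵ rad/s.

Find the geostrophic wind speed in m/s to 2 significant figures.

28 m/s

Coriolis parameter at 68°N:
f = 2Ω sin φ = 2 × 7.29×10⁻⁵ × sin 68° = 1.35×10⁻⁴ s⁻¹
Component geostrophic relations (x east, y north):
u_g = −(1/(fρ)) ∂P/∂y,  v_g = (1/(fρ)) ∂P/∂x
u_g = −(−2.6×10⁻³)/(1.35×10⁻⁴ × 1.11) = 17.3 m/s;  v_g = (3.3×10⁻³)/(1.35×10⁻⁴ × 1.11) = 22.0 m/s
|V_g| = √(u_g² + v_g²) = 28.0 m/s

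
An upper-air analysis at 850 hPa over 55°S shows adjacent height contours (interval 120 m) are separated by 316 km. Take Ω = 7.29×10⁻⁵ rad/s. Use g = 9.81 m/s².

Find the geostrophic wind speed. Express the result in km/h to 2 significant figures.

110 km/h

Coriolis parameter at 55°S:
f = 2Ω sin φ = 2 × 7.29×10⁻⁵ × sin 55° = 1.19×10⁻⁴ s⁻¹
Height gradient: |∂Z/∂n| = 120 m / 316000 m = 3.80×10⁻⁴
On a pressure surface, geostrophic balance gives V_g = (g/f)|∂Z/∂n|:
V_g = 9.81 × 3.80×10⁻⁴ / 1.19×10⁻⁴ = 31.2 m/s
Converting: 31.2 m/s × 3.6 = 110 km/h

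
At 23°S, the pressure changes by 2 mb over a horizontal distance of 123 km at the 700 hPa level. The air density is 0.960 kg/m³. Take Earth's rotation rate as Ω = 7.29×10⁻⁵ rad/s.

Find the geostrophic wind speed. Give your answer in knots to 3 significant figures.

57.8 knots

Coriolis parameter at 23°S:
f = 2Ω sin φ = 2 × 7.29×10⁻⁵ × sin 23° = 5.70×10⁻⁵ s⁻¹
Pressure gradient: |∂P/∂n| = 200 Pa / 123000 m = 1.63×10⁻³ Pa/m
Geostrophic balance (pressure-gradient force = Coriolis force):
V_g = (1/(fρ)) |∂P/∂n| = 1.63×10⁻³ / (5.70×10⁻⁵ × 0.960) = 29.7 m/s
Converting: 29.7 m/s × 1.944 = 57.8 knots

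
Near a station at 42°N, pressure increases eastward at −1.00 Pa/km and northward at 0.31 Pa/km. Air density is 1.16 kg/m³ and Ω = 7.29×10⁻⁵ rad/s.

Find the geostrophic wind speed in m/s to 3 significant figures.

Coriolis parameter at 42°N:
f = 2Ω sin φ = 2 × 7.29×10⁻⁵ × sin 42° = 9.76×10⁻⁵ s⁻¹
Component geostrophic relations (x east, y north):
u_g = −(1/(fρ)) ∂P/∂y,  v_g = (1/(fρ)) ∂P/∂x
u_g = −(0.31×10⁻³)/(9.76×10⁻⁵ × 1.16) = −2.74 m/s;  v_g = (−1.00×10⁻³)/(9.76×10⁻⁵ × 1.16) = −8.84 m/s
|V_g| = √(u_g² + v_g²) = 9.25 m/s

9.25 m/s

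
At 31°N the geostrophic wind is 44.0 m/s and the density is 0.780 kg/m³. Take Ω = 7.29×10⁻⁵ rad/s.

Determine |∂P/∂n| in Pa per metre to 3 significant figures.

2.58×10⁻³ Pa/m

Coriolis parameter at 31°N:
f = 2Ω sin φ = 2 × 7.29×10⁻⁵ × sin 31° = 7.51×10⁻⁵ s⁻¹
Geostrophic balance rearranged: |∂P/∂n| = f ρ V_g
|∂P/∂n| = 7.51×10⁻⁵ × 0.780 × 44.0 = 2.58×10⁻³ Pa/m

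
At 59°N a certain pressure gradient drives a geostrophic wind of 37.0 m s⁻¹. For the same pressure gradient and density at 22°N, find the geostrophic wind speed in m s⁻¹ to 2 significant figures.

With the same pressure gradient and density, V_g ∝ 1/f ∝ 1/sin φ.
V₂ = V₁ · sin φ₁ / sin φ₂ = 37.0 × sin 59° / sin 22°
V₂ = 37.0 × 0.8572/0.3746 = 85 m s⁻¹

85 m s⁻¹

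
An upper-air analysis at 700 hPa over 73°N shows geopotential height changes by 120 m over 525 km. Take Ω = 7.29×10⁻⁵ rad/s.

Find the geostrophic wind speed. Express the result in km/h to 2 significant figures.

58 km/h

Coriolis parameter at 73°N:
f = 2Ω sin φ = 2 × 7.29×10⁻⁵ × sin 73° = 1.39×10⁻⁴ s⁻¹
Height gradient: |∂Z/∂n| = 120 m / 525000 m = 2.29×10⁻⁴
On a pressure surface, geostrophic balance gives V_g = (g/f)|∂Z/∂n|:
V_g = 9.81 × 2.29×10⁻⁴ / 1.39×10⁻⁴ = 16.1 m/s
Converting: 16.1 m/s × 3.6 = 58 km/h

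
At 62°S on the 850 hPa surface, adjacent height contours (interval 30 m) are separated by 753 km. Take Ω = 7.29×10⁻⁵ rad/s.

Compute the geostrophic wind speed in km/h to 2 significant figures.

11 km/h

Coriolis parameter at 62°S:
f = 2Ω sin φ = 2 × 7.29×10⁻⁵ × sin 62° = 1.29×10⁻⁴ s⁻¹
Height gradient: |∂Z/∂n| = 30 m / 753000 m = 3.98×10⁻⁵
On a pressure surface, geostrophic balance gives V_g = (g/f)|∂Z/∂n|:
V_g = 9.81 × 3.98×10⁻⁵ / 1.29×10⁻⁴ = 3.04 m/s
Converting: 3.04 m/s × 3.6 = 11 km/h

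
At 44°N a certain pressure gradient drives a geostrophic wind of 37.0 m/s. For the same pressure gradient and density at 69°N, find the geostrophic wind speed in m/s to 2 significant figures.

With the same pressure gradient and density, V_g ∝ 1/f ∝ 1/sin φ.
V₂ = V₁ · sin φ₁ / sin φ₂ = 37.0 × sin 44° / sin 69°
V₂ = 37.0 × 0.6947/0.9336 = 28 m/s

28 m/s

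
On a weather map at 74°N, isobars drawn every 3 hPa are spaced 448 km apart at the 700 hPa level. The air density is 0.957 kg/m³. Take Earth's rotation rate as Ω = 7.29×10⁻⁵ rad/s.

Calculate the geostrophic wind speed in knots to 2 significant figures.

Coriolis parameter at 74°N:
f = 2Ω sin φ = 2 × 7.29×10⁻⁵ × sin 74° = 1.40×10⁻⁴ s⁻¹
Pressure gradient: |∂P/∂n| = 300 Pa / 448000 m = 6.70×10⁻⁴ Pa/m
Geostrophic balance (pressure-gradient force = Coriolis force):
V_g = (1/(fρ)) |∂P/∂n| = 6.70×10⁻⁴ / (1.40×10⁻⁴ × 0.957) = 4.99 m/s
Converting: 4.99 m/s × 1.944 = 9.7 knots

9.7 knots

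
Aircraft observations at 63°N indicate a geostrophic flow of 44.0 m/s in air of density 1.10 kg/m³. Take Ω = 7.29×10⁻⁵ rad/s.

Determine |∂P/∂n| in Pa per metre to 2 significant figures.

Coriolis parameter at 63°N:
f = 2Ω sin φ = 2 × 7.29×10⁻⁵ × sin 63° = 1.30×10⁻⁴ s⁻¹
Geostrophic balance rearranged: |∂P/∂n| = f ρ V_g
|∂P/∂n| = 1.30×10⁻⁴ × 1.10 × 44.0 = 6.29×10⁻³ Pa/m

6.3×10⁻³ Pa/m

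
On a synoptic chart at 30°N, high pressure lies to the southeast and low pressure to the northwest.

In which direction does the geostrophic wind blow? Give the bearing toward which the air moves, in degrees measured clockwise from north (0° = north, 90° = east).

The pressure-gradient force points toward the northwest (bearing 315°).
Geostrophic balance: in the Northern Hemisphere the Coriolis force deflects motion to the right, so the geostrophic wind blows 90° to the right of the pressure-gradient force (low pressure on the left).
Rotating 315° by 90° clockwise gives 045° — the wind blows toward the northeast.

045°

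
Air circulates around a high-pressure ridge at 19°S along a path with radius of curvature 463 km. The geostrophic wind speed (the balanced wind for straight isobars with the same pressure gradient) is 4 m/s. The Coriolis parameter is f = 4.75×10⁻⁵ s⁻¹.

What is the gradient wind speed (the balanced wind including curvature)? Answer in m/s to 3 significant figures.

5.26 m/s

Around a high, pressure-gradient force acts outward with centrifugal, so Coriolis balances both:
fV = (1/ρ)|∂P/∂n| + V²/R  →  V² − fR·V + fR·V_g = 0
With fR = 4.75×10⁻⁵ × 463×10³ m = 22.0 m/s:
V = [fR − √((fR)² − 4 fR V_g)]/2 = [22.0 − √(22.0² − 4×22.0×4)]/2 = 5.26 m/s
Supergeostrophic (V > V_g = 4 m/s), as expected around a high.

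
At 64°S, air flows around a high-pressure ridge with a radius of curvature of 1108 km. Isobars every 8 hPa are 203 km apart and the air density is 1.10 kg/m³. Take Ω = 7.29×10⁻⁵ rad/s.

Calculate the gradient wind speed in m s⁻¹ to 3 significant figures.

36.5 m s⁻¹

Coriolis parameter at 64°S:
f = 2Ω sin φ = 2 × 7.29×10⁻⁵ × sin 64° = 1.31×10⁻⁴ s⁻¹
Pressure gradient: |∂P/∂n| = 800 Pa / 203000 m = 3.94×10⁻³ Pa/m
Geostrophic speed: V_g = |∂P/∂n|/(fρ) = 3.94×10⁻³/(1.31×10⁻⁴ × 1.10) = 27.3 m/s
Around a high, pressure-gradient force acts outward with centrifugal, so Coriolis balances both:
fV = (1/ρ)|∂P/∂n| + V²/R  →  V² − fR·V + fR·V_g = 0
With fR = 1.31×10⁻⁴ × 1108×10³ m = 145 m/s:
V = [fR − √((fR)² − 4 fR V_g)]/2 = [145 − √(145² − 4×145×27.3)]/2 = 36.5 m/s
Supergeostrophic (V > V_g = 27.3 m/s), as expected around a high.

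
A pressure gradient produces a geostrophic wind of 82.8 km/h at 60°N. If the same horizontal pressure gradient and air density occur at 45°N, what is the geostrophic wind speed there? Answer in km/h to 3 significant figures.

101 km/h

With the same pressure gradient and density, V_g ∝ 1/f ∝ 1/sin φ.
V₂ = V₁ · sin φ₁ / sin φ₂ = 82.8 × sin 60° / sin 45°
V₂ = 82.8 × 0.8660/0.7071 = 101 km/h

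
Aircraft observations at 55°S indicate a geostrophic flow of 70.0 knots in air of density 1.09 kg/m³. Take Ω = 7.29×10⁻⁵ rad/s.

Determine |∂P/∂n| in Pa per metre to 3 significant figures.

4.69×10⁻³ Pa/m

Coriolis parameter at 55°S:
f = 2Ω sin φ = 2 × 7.29×10⁻⁵ × sin 55° = 1.19×10⁻⁴ s⁻¹
Wind speed in SI: 70.0 knots = 36.0 m/s
Geostrophic balance rearranged: |∂P/∂n| = f ρ V_g
|∂P/∂n| = 1.19×10⁻⁴ × 1.09 × 36.0 = 4.69×10⁻³ Pa/m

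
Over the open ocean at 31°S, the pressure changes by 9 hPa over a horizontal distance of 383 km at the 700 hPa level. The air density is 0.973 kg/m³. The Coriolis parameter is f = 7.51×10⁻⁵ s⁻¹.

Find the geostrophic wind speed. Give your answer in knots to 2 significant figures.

Pressure gradient: |∂P/∂n| = 900 Pa / 383000 m = 2.35×10⁻³ Pa/m
Geostrophic balance (pressure-gradient force = Coriolis force):
V_g = (1/(fρ)) |∂P/∂n| = 2.35×10⁻³ / (7.51×10⁻⁵ × 0.973) = 32.2 m/s
Converting: 32.2 m/s × 1.944 = 63 knots

63 knots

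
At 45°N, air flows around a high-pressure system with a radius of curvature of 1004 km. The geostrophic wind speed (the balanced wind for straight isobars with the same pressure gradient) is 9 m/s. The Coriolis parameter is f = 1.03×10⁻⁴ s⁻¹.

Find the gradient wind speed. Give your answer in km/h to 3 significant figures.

Around a high, pressure-gradient force acts outward with centrifugal, so Coriolis balances both:
fV = (1/ρ)|∂P/∂n| + V²/R  →  V² − fR·V + fR·V_g = 0
With fR = 1.03×10⁻⁴ × 1004×10³ m = 103 m/s:
V = [fR − √((fR)² − 4 fR V_g)]/2 = [103 − √(103² − 4×103×9)]/2 = 9.96 m/s
Supergeostrophic (V > V_g = 9 m/s), as expected around a high.
Converting: 9.96 m/s × 3.6 = 35.9 km/h

35.9 km/h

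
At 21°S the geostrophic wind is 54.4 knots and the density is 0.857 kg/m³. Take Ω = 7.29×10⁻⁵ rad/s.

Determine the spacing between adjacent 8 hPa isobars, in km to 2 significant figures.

Coriolis parameter at 21°S:
f = 2Ω sin φ = 2 × 7.29×10⁻⁵ × sin 21° = 5.23×10⁻⁵ s⁻¹
Wind speed in SI: 54.4 knots = 28.0 m/s
Geostrophic balance rearranged: |∂P/∂n| = f ρ V_g
|∂P/∂n| = 5.23×10⁻⁵ × 0.857 × 28.0 = 1.25×10⁻³ Pa/m
Isobar spacing: Δn = ΔP/|∂P/∂n| = 800 Pa / 1.25×10⁻³ Pa/m = 638389 m ≈ 640 km

640 km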